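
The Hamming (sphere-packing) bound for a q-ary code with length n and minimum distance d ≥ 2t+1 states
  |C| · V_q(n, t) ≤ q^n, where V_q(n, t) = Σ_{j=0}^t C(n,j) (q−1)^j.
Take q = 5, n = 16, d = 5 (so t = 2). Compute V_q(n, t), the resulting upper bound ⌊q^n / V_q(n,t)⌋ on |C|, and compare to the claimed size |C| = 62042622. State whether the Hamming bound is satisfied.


V_q(n, t) = 1985, q^n = 152587890625, Hamming bound = 76870473, |C| = 62042622 ≤ bound (satisfied).

Step 1: Compute V_q(n, t) = Σ_{j=0}^2 C(n, j) (q−1)^j.
  j = 0: C(16,0)·(4)^0 = 1·1 = 1.
  j = 1: C(16,1)·(4)^1 = 16·4 = 64.
  j = 2: C(16,2)·(4)^2 = 120·16 = 1920.
  V_q(n, t) = 1 + 64 + 1920 = 1985.
Step 2: q^n = 5^16 = 152587890625.
Step 3: Hamming bound ⌊q^n / V_q(n,t)⌋ = ⌊152587890625/1985⌋ = 76870473.
Step 4: Compare |C| = 62042622 to 76870473: satisfied.
The claimed |C| lies below the Hamming bound.


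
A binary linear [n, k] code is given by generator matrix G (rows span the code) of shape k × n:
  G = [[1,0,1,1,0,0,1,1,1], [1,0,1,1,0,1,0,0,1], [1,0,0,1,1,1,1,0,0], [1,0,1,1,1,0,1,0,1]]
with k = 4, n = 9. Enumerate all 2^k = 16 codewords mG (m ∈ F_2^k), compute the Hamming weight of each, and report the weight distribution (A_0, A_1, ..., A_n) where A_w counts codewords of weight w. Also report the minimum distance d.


Weight distribution: A_0 = 1, A_2 = 2, A_3 = 3, A_4 = 3, A_5 = 4, A_6 = 2, A_7 = 1. Minimum distance d = 2.

Enumerate all 2^4 = 16 messages m ∈ F_2^4.
For each, compute codeword c = mG in F_2^9, then tally its weight.
  m = 0000 → c = 000000000, weight = 0.
  m = 1000 → c = 101100111, weight = 6.
  m = 0100 → c = 101101001, weight = 5.
  m = 1100 → c = 000001110, weight = 3.
  m = 0010 → c = 100111100, weight = 5.
  m = 1010 → c = 001011011, weight = 5.
  m = 0110 → c = 001010101, weight = 4.
  m = 1110 → c = 100110010, weight = 4.
  m = 0001 → c = 101110101, weight = 6.
  m = 1001 → c = 000010010, weight = 2.
  m = 0101 → c = 000011100, weight = 3.
  m = 1101 → c = 101111011, weight = 7.
  m = 0011 → c = 001001001, weight = 3.
  m = 1011 → c = 100101110, weight = 5.
  m = 0111 → c = 100100000, weight = 2.
  m = 1111 → c = 001000111, weight = 4.
Tally weights:
  weight 0: 1 codewords.
  weight 2: 2 codewords.
  weight 3: 3 codewords.
  weight 4: 3 codewords.
  weight 5: 4 codewords.
  weight 6: 2 codewords.
  weight 7: 1 codewords.
Minimum distance d = smallest w > 0 with A_w > 0 = 2.
Sanity: Σ A_w = 16 = 2^4 = 16 ✓.


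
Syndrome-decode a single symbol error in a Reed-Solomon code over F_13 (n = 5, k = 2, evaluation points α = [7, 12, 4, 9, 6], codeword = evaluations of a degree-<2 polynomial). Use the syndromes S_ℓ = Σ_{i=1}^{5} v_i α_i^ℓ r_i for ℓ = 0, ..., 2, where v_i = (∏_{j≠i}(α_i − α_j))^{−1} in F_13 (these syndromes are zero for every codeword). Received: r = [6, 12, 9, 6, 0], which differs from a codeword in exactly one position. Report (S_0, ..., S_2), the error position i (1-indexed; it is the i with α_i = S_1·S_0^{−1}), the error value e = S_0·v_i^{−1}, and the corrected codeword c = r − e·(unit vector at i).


S = (1, 7, 10), error at position 1, error magnitude e = 4, c = [2, 12, 9, 6, 0].

Step 1: column multipliers v_i = (∏_{j≠i}(α_i − α_j))^{−1} mod 13.
  i = 1 (α = 7): (7−12)(7−4)(7−9)(7−6) = (−5)·3·(−2)·1 = 30 ≡ 4, so v_1 = 4^{−1} = 10 (mod 13).
  i = 2 (α = 12): (12−7)(12−4)(12−9)(12−6) = 5·8·3·6 = 720 ≡ 5, so v_2 = 5^{−1} = 8 (mod 13).
  i = 3 (α = 4): (4−7)(4−12)(4−9)(4−6) = (−3)·(−8)·(−5)·(−2) = 240 ≡ 6, so v_3 = 6^{−1} = 11 (mod 13).
  i = 4 (α = 9): (9−7)(9−12)(9−4)(9−6) = 2·(−3)·5·3 = −90 ≡ 1, so v_4 = 1^{−1} = 1 (mod 13).
  i = 5 (α = 6): (6−7)(6−12)(6−4)(6−9) = (−1)·(−6)·2·(−3) = −36 ≡ 3, so v_5 = 3^{−1} = 9 (mod 13).
  v = [10, 8, 11, 1, 9].
Step 2: syndromes of r = [6, 12, 9, 6, 0] (all sums mod 13).
  S_0 = Σ v_i r_i = 10·6 + 8·12 + 11·9 + 1·6 + 9·0 = 261 ≡ 1.
  S_1 = Σ v_i α_i r_i = 10·7·6 + 8·12·12 + 11·4·9 + 1·9·6 + 9·6·0 = 2022 ≡ 7.
  α_i^2 mod 13 = [10, 1, 3, 3, 10].
  S_2 = Σ v_i α_i^2 r_i = 10·10·6 + 8·1·12 + 11·3·9 + 1·3·6 + 9·10·0 = 1011 ≡ 10.
  S = (1, 7, 10) ≠ 0, so r is not a codeword (an error is present).
Step 3: locate the error. For a single error e at position i, S_ℓ = v_i·e·α_i^ℓ, so α_err = S_1/S_0.
  S_0^{−1} = 1^{−1} = 1 (mod 13), so α_err = 7·1 = 7 ≡ 7 = α_1. Error position i = 1.
  Consistency check: S_2/S_1 = 10·2 = 20 ≡ 7 = α_err ✓ (single-error assumption holds).
Step 4: error magnitude e = S_0/v_1 = S_0·∏_{j≠1}(α_1 − α_j) = 1·4 = 4 ≡ 4 (mod 13).
Step 5: correct position 1: c_1 = r_1 − e = 6 − 4 ≡ 2 (mod 13). Hence c = [2, 12, 9, 6, 0].
  Check: interpolating c through the α_i gives m(x) = 1 + 2·x (degree < 2) with m(α_i) = c_i for every i, so c is indeed a codeword.


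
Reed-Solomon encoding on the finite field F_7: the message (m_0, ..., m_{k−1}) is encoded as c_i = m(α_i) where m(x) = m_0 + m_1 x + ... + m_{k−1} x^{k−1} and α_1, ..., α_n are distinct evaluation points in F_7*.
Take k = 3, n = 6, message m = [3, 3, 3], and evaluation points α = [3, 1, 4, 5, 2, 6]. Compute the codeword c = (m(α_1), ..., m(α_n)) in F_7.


c = [4, 2, 0, 2, 0, 3]

Message polynomial: m(x) = 3 + 3·x + 3·x^2 (mod 7).
For each evaluation point α_i, compute m(α_i) mod 7:
  α_1 = 3: Horner steps 3 → 5 → 4, so m(3) = 4.
  α_2 = 1: Horner steps 3 → 6 → 2, so m(1) = 2.
  α_3 = 4: Horner steps 3 → 1 → 0, so m(4) = 0.
  α_4 = 5: Horner steps 3 → 4 → 2, so m(5) = 2.
  α_5 = 2: Horner steps 3 → 2 → 0, so m(2) = 0.
  α_6 = 6: Horner steps 3 → 0 → 3, so m(6) = 3.
Codeword c = [4, 2, 0, 2, 0, 3] ∈ F_7^6.


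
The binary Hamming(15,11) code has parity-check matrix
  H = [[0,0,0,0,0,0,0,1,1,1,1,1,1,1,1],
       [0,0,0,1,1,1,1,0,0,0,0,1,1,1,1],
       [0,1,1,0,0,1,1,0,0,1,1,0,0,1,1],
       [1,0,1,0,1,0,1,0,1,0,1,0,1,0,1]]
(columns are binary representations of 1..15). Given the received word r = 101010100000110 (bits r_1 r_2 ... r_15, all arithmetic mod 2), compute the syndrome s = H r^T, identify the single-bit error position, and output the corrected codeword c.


s = (0, 0, 1, 1)^T, error position = 3, corrected codeword c = 100010100000110

Compute s = H r^T mod 2 one row at a time:
  s_1 = 0 + 0 + 0 + 0 + 0 + 1 + 1 + 0 = 2 ≡ 0 (mod 2).
  s_2 = 0 + 1 + 0 + 1 + 0 + 1 + 1 + 0 = 4 ≡ 0 (mod 2).
  s_3 = 0 + 1 + 0 + 1 + 0 + 0 + 1 + 0 = 3 ≡ 1 (mod 2).
  s_4 = 1 + 1 + 1 + 1 + 0 + 0 + 1 + 0 = 5 ≡ 1 (mod 2).
s = (0, 0, 1, 1)^T — this equals column 3 of H (binary 0011), so error is at position 3.
Correct: flip bit 3 of r = 101010100000110 to get c = 100010100000110.


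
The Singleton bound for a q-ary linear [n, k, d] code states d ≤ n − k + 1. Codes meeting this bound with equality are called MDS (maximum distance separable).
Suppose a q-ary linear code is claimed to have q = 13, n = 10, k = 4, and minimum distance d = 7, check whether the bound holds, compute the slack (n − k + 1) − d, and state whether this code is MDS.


Singleton RHS = n − k + 1 = 7, slack = 0, bound satisfied, MDS.

Singleton bound: d ≤ n − k + 1.
Here n = 10, k = 4, so n − k + 1 = 7.
Given d = 7, check d ≤ 7: YES.
Slack = (n − k + 1) − d = 0.
The code is MDS (slack = 0).
Description: the claimed parameters are [10, 4, 7]_13; such a code would be MDS (meets Singleton bound).


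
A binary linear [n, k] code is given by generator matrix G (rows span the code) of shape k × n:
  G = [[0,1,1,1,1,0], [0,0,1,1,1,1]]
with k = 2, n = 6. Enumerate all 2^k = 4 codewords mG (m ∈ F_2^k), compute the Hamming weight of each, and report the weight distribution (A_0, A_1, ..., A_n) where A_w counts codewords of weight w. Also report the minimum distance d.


Weight distribution: A_0 = 1, A_2 = 1, A_4 = 2. Minimum distance d = 2.

Enumerate all 2^2 = 4 messages m ∈ F_2^2.
For each, compute codeword c = mG in F_2^6, then tally its weight.
  m = 00 → c = 000000, weight = 0.
  m = 10 → c = 011110, weight = 4.
  m = 01 → c = 001111, weight = 4.
  m = 11 → c = 010001, weight = 2.
Tally weights:
  weight 0: 1 codewords.
  weight 2: 1 codewords.
  weight 4: 2 codewords.
Minimum distance d = smallest w > 0 with A_w > 0 = 2.
Sanity: Σ A_w = 4 = 2^2 = 4 ✓.


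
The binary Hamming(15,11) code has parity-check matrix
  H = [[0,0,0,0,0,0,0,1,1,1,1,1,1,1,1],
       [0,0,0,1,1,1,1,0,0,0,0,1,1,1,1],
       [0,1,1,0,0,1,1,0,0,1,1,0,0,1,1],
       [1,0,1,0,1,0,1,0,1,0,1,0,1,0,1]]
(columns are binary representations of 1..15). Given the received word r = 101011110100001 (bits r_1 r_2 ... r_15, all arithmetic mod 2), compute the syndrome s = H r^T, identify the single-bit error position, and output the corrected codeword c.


s = (1, 0, 1, 1)^T, error position = 11, corrected codeword c = 101011110110001

Compute s = H r^T mod 2 one row at a time:
  s_1 = 1 + 0 + 1 + 0 + 0 + 0 + 0 + 1 = 3 ≡ 1 (mod 2).
  s_2 = 0 + 1 + 1 + 1 + 0 + 0 + 0 + 1 = 4 ≡ 0 (mod 2).
  s_3 = 0 + 1 + 1 + 1 + 1 + 0 + 0 + 1 = 5 ≡ 1 (mod 2).
  s_4 = 1 + 1 + 1 + 1 + 0 + 0 + 0 + 1 = 5 ≡ 1 (mod 2).
s = (1, 0, 1, 1)^T — this equals column 11 of H (binary 1011), so error is at position 11.
Correct: flip bit 11 of r = 101011110100001 to get c = 101011110110001.


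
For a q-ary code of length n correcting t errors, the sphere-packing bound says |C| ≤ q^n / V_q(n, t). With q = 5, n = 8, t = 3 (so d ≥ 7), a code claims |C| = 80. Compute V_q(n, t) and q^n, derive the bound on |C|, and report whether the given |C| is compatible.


V_q(n, t) = 4065, q^n = 390625, Hamming bound = 96, |C| = 80 ≤ bound (satisfied).

Step 1: Compute V_q(n, t) = Σ_{j=0}^3 C(n, j) (q−1)^j.
  j = 0: C(8,0)·(4)^0 = 1·1 = 1.
  j = 1: C(8,1)·(4)^1 = 8·4 = 32.
  j = 2: C(8,2)·(4)^2 = 28·16 = 448.
  j = 3: C(8,3)·(4)^3 = 56·64 = 3584.
  V_q(n, t) = 1 + 32 + 448 + 3584 = 4065.
Step 2: q^n = 5^8 = 390625.
Step 3: Hamming bound ⌊q^n / V_q(n,t)⌋ = ⌊390625/4065⌋ = 96.
Step 4: Compare |C| = 80 to 96: satisfied.
The claimed |C| lies below the Hamming bound.


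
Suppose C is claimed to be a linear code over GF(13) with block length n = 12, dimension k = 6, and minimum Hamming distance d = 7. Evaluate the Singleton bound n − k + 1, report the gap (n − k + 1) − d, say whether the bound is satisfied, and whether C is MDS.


Singleton RHS = n − k + 1 = 7, slack = 0, bound satisfied, MDS.

Singleton bound: d ≤ n − k + 1.
Here n = 12, k = 6, so n − k + 1 = 7.
Given d = 7, check d ≤ 7: YES.
Slack = (n − k + 1) − d = 0.
The code is MDS (slack = 0).
Description: the claimed parameters are [12, 6, 7]_13; such a code would be MDS (meets Singleton bound).


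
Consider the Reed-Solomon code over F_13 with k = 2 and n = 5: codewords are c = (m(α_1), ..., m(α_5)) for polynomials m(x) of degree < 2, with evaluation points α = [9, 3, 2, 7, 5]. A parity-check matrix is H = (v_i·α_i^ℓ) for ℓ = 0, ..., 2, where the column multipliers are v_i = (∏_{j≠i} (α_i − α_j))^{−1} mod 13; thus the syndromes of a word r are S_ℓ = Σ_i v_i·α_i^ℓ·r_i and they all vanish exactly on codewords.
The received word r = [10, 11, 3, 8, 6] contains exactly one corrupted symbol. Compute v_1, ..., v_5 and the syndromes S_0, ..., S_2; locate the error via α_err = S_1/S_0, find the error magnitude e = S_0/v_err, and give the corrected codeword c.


S = (5, 2, 6), error at position 2, error magnitude e = 7, c = [10, 4, 3, 8, 6].

Step 1: column multipliers v_i = (∏_{j≠i}(α_i − α_j))^{−1} mod 13.
  i = 1 (α = 9): (9−3)(9−2)(9−7)(9−5) = 6·7·2·4 = 336 ≡ 11, so v_1 = 11^{−1} = 6 (mod 13).
  i = 2 (α = 3): (3−9)(3−2)(3−7)(3−5) = (−6)·1·(−4)·(−2) = −48 ≡ 4, so v_2 = 4^{−1} = 10 (mod 13).
  i = 3 (α = 2): (2−9)(2−3)(2−7)(2−5) = (−7)·(−1)·(−5)·(−3) = 105 ≡ 1, so v_3 = 1^{−1} = 1 (mod 13).
  i = 4 (α = 7): (7−9)(7−3)(7−2)(7−5) = (−2)·4·5·2 = −80 ≡ 11, so v_4 = 11^{−1} = 6 (mod 13).
  i = 5 (α = 5): (5−9)(5−3)(5−2)(5−7) = (−4)·2·3·(−2) = 48 ≡ 9, so v_5 = 9^{−1} = 3 (mod 13).
  v = [6, 10, 1, 6, 3].
Step 2: syndromes of r = [10, 11, 3, 8, 6] (all sums mod 13).
  S_0 = Σ v_i r_i = 6·10 + 10·11 + 1·3 + 6·8 + 3·6 = 239 ≡ 5.
  S_1 = Σ v_i α_i r_i = 6·9·10 + 10·3·11 + 1·2·3 + 6·7·8 + 3·5·6 = 1302 ≡ 2.
  α_i^2 mod 13 = [3, 9, 4, 10, 12].
  S_2 = Σ v_i α_i^2 r_i = 6·3·10 + 10·9·11 + 1·4·3 + 6·10·8 + 3·12·6 = 1878 ≡ 6.
  S = (5, 2, 6) ≠ 0, so r is not a codeword (an error is present).
Step 3: locate the error. For a single error e at position i, S_ℓ = v_i·e·α_i^ℓ, so α_err = S_1/S_0.
  S_0^{−1} = 5^{−1} = 8 (mod 13), so α_err = 2·8 = 16 ≡ 3 = α_2. Error position i = 2.
  Consistency check: S_2/S_1 = 6·7 = 42 ≡ 3 = α_err ✓ (single-error assumption holds).
Step 4: error magnitude e = S_0/v_2 = S_0·∏_{j≠2}(α_2 − α_j) = 5·4 = 20 ≡ 7 (mod 13).
Step 5: correct position 2: c_2 = r_2 − e = 11 − 7 ≡ 4 (mod 13). Hence c = [10, 4, 3, 8, 6].
  Check: interpolating c through the α_i gives m(x) = 1 + 1·x (degree < 2) with m(α_i) = c_i for every i, so c is indeed a codeword.


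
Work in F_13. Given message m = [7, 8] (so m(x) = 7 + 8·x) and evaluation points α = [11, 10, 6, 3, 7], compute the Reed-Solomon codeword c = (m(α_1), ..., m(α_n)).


c = [4, 9, 3, 5, 11]

Message polynomial: m(x) = 7 + 8·x (mod 13).
For each evaluation point α_i, compute m(α_i) mod 13:
  α_1 = 11: Horner steps 8 → 4, so m(11) = 4.
  α_2 = 10: Horner steps 8 → 9, so m(10) = 9.
  α_3 = 6: Horner steps 8 → 3, so m(6) = 3.
  α_4 = 3: Horner steps 8 → 5, so m(3) = 5.
  α_5 = 7: Horner steps 8 → 11, so m(7) = 11.
Codeword c = [4, 9, 3, 5, 11] ∈ F_13^5.


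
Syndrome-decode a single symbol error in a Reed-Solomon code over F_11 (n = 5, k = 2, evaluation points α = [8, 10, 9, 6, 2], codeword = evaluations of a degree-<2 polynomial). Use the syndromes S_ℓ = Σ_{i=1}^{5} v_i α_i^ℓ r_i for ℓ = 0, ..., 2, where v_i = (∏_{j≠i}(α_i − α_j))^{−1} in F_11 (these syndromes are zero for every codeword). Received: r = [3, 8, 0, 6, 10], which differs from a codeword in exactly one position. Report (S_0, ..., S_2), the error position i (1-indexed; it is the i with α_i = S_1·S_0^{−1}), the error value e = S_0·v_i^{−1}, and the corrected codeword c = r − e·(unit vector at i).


S = (10, 5, 8), error at position 4, error magnitude e = 8, c = [3, 8, 0, 9, 10].

Step 1: column multipliers v_i = (∏_{j≠i}(α_i − α_j))^{−1} mod 11.
  i = 1 (α = 8): (8−10)(8−9)(8−6)(8−2) = (−2)·(−1)·2·6 = 24 ≡ 2, so v_1 = 2^{−1} = 6 (mod 11).
  i = 2 (α = 10): (10−8)(10−9)(10−6)(10−2) = 2·1·4·8 = 64 ≡ 9, so v_2 = 9^{−1} = 5 (mod 11).
  i = 3 (α = 9): (9−8)(9−10)(9−6)(9−2) = 1·(−1)·3·7 = −21 ≡ 1, so v_3 = 1^{−1} = 1 (mod 11).
  i = 4 (α = 6): (6−8)(6−10)(6−9)(6−2) = (−2)·(−4)·(−3)·4 = −96 ≡ 3, so v_4 = 3^{−1} = 4 (mod 11).
  i = 5 (α = 2): (2−8)(2−10)(2−9)(2−6) = (−6)·(−8)·(−7)·(−4) = 1344 ≡ 2, so v_5 = 2^{−1} = 6 (mod 11).
  v = [6, 5, 1, 4, 6].
Step 2: syndromes of r = [3, 8, 0, 6, 10] (all sums mod 11).
  S_0 = Σ v_i r_i = 6·3 + 5·8 + 1·0 + 4·6 + 6·10 = 142 ≡ 10.
  S_1 = Σ v_i α_i r_i = 6·8·3 + 5·10·8 + 1·9·0 + 4·6·6 + 6·2·10 = 808 ≡ 5.
  α_i^2 mod 11 = [9, 1, 4, 3, 4].
  S_2 = Σ v_i α_i^2 r_i = 6·9·3 + 5·1·8 + 1·4·0 + 4·3·6 + 6·4·10 = 514 ≡ 8.
  S = (10, 5, 8) ≠ 0, so r is not a codeword (an error is present).
Step 3: locate the error. For a single error e at position i, S_ℓ = v_i·e·α_i^ℓ, so α_err = S_1/S_0.
  S_0^{−1} = 10^{−1} = 10 (mod 11), so α_err = 5·10 = 50 ≡ 6 = α_4. Error position i = 4.
  Consistency check: S_2/S_1 = 8·9 = 72 ≡ 6 = α_err ✓ (single-error assumption holds).
Step 4: error magnitude e = S_0/v_4 = S_0·∏_{j≠4}(α_4 − α_j) = 10·3 = 30 ≡ 8 (mod 11).
Step 5: correct position 4: c_4 = r_4 − e = 6 − 8 ≡ 9 (mod 11). Hence c = [3, 8, 0, 9, 10].
  Check: interpolating c through the α_i gives m(x) = 5 + 8·x (degree < 2) with m(α_i) = c_i for every i, so c is indeed a codeword.


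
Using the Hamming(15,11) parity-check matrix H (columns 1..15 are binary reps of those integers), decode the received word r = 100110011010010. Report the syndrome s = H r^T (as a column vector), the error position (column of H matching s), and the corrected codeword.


s = (0, 1, 0, 0)^T, error position = 4, corrected codeword c = 100010011010010

Compute s = H r^T mod 2 one row at a time:
  s_1 = 1 + 1 + 0 + 1 + 0 + 0 + 1 + 0 = 4 ≡ 0 (mod 2).
  s_2 = 1 + 1 + 0 + 0 + 0 + 0 + 1 + 0 = 3 ≡ 1 (mod 2).
  s_3 = 0 + 0 + 0 + 0 + 0 + 1 + 1 + 0 = 2 ≡ 0 (mod 2).
  s_4 = 1 + 0 + 1 + 0 + 1 + 1 + 0 + 0 = 4 ≡ 0 (mod 2).
s = (0, 1, 0, 0)^T — this equals column 4 of H (binary 0100), so error is at position 4.
Correct: flip bit 4 of r = 100110011010010 to get c = 100010011010010.


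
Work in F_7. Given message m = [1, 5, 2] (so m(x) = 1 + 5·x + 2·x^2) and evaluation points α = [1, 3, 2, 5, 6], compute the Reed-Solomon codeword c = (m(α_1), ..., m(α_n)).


c = [1, 6, 5, 6, 5]

Message polynomial: m(x) = 1 + 5·x + 2·x^2 (mod 7).
For each evaluation point α_i, compute m(α_i) mod 7:
  α_1 = 1: Horner steps 2 → 0 → 1, so m(1) = 1.
  α_2 = 3: Horner steps 2 → 4 → 6, so m(3) = 6.
  α_3 = 2: Horner steps 2 → 2 → 5, so m(2) = 5.
  α_4 = 5: Horner steps 2 → 1 → 6, so m(5) = 6.
  α_5 = 6: Horner steps 2 → 3 → 5, so m(6) = 5.
Codeword c = [1, 6, 5, 6, 5] ∈ F_7^5.


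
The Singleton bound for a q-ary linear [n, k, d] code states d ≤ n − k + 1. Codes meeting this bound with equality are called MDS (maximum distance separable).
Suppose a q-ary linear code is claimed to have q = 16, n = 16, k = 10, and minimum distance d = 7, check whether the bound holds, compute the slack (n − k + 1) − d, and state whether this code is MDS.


Singleton RHS = n − k + 1 = 7, slack = 0, bound satisfied, MDS.

Singleton bound: d ≤ n − k + 1.
Here n = 16, k = 10, so n − k + 1 = 7.
Given d = 7, check d ≤ 7: YES.
Slack = (n − k + 1) − d = 0.
The code is MDS (slack = 0).
Description: the claimed parameters are [16, 10, 7]_16; such a code would be MDS (meets Singleton bound).


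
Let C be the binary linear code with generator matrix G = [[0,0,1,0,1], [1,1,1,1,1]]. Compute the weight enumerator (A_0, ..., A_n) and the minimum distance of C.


Weight distribution: A_0 = 1, A_2 = 1, A_3 = 1, A_5 = 1. Minimum distance d = 2.

Enumerate all 2^2 = 4 messages m ∈ F_2^2.
For each, compute codeword c = mG in F_2^5, then tally its weight.
  m = 00 → c = 00000, weight = 0.
  m = 10 → c = 00101, weight = 2.
  m = 01 → c = 11111, weight = 5.
  m = 11 → c = 11010, weight = 3.
Tally weights:
  weight 0: 1 codewords.
  weight 2: 1 codewords.
  weight 3: 1 codewords.
  weight 5: 1 codewords.
Minimum distance d = smallest w > 0 with A_w > 0 = 2.
Sanity: Σ A_w = 4 = 2^2 = 4 ✓.


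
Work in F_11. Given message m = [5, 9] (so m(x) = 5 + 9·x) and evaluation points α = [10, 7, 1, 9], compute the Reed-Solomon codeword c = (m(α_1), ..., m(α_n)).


c = [7, 2, 3, 9]

Message polynomial: m(x) = 5 + 9·x (mod 11).
For each evaluation point α_i, compute m(α_i) mod 11:
  α_1 = 10: Horner steps 9 → 7, so m(10) = 7.
  α_2 = 7: Horner steps 9 → 2, so m(7) = 2.
  α_3 = 1: Horner steps 9 → 3, so m(1) = 3.
  α_4 = 9: Horner steps 9 → 9, so m(9) = 9.
Codeword c = [7, 2, 3, 9] ∈ F_11^4.


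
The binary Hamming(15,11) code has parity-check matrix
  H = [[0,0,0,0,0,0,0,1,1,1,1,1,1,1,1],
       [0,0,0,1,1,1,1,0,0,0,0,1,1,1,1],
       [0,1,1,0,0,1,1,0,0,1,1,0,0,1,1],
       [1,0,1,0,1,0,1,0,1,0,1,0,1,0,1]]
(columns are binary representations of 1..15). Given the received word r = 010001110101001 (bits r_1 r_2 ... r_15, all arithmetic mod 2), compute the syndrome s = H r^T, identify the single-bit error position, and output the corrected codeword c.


s = (0, 0, 1, 0)^T, error position = 2, corrected codeword c = 000001110101001

Compute s = H r^T mod 2 one row at a time:
  s_1 = 1 + 0 + 1 + 0 + 1 + 0 + 0 + 1 = 4 ≡ 0 (mod 2).
  s_2 = 0 + 0 + 1 + 1 + 1 + 0 + 0 + 1 = 4 ≡ 0 (mod 2).
  s_3 = 1 + 0 + 1 + 1 + 1 + 0 + 0 + 1 = 5 ≡ 1 (mod 2).
  s_4 = 0 + 0 + 0 + 1 + 0 + 0 + 0 + 1 = 2 ≡ 0 (mod 2).
s = (0, 0, 1, 0)^T — this equals column 2 of H (binary 0010), so error is at position 2.
Correct: flip bit 2 of r = 010001110101001 to get c = 000001110101001.


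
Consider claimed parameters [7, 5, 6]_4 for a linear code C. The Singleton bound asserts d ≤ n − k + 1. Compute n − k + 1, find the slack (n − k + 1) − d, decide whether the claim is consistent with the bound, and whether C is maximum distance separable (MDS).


Singleton RHS = n − k + 1 = 3, slack = -3, bound violated (no such code; not MDS).

Singleton bound: d ≤ n − k + 1.
Here n = 7, k = 5, so n − k + 1 = 3.
Given d = 6, check d ≤ 3: NO.
Slack = (n − k + 1) − d = -3.
The slack is negative: d = 6 exceeds n − k + 1 = 3 by 3, so the Singleton bound is violated and no linear [7, 5, 6]_4 code can exist. In particular it is not MDS (MDS requires d = n − k + 1 exactly).
Description: the claimed parameters are [7, 5, 6]_4; such a code would be impossible (violates the Singleton bound).


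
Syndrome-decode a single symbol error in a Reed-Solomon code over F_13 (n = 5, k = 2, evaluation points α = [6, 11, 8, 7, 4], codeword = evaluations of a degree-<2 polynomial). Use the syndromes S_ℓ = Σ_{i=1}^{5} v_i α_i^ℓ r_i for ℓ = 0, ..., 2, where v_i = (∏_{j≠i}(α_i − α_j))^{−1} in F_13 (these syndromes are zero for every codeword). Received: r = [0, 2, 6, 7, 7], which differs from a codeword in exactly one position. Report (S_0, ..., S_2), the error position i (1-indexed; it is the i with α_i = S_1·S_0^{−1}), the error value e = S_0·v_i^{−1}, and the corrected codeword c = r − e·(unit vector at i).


S = (9, 11, 12), error at position 4, error magnitude e = 4, c = [0, 2, 6, 3, 7].

Step 1: column multipliers v_i = (∏_{j≠i}(α_i − α_j))^{−1} mod 13.
  i = 1 (α = 6): (6−11)(6−8)(6−7)(6−4) = (−5)·(−2)·(−1)·2 = −20 ≡ 6, so v_1 = 6^{−1} = 11 (mod 13).
  i = 2 (α = 11): (11−6)(11−8)(11−7)(11−4) = 5·3·4·7 = 420 ≡ 4, so v_2 = 4^{−1} = 10 (mod 13).
  i = 3 (α = 8): (8−6)(8−11)(8−7)(8−4) = 2·(−3)·1·4 = −24 ≡ 2, so v_3 = 2^{−1} = 7 (mod 13).
  i = 4 (α = 7): (7−6)(7−11)(7−8)(7−4) = 1·(−4)·(−1)·3 = 12 ≡ 12, so v_4 = 12^{−1} = 12 (mod 13).
  i = 5 (α = 4): (4−6)(4−11)(4−8)(4−7) = (−2)·(−7)·(−4)·(−3) = 168 ≡ 12, so v_5 = 12^{−1} = 12 (mod 13).
  v = [11, 10, 7, 12, 12].
Step 2: syndromes of r = [0, 2, 6, 7, 7] (all sums mod 13).
  S_0 = Σ v_i r_i = 11·0 + 10·2 + 7·6 + 12·7 + 12·7 = 230 ≡ 9.
  S_1 = Σ v_i α_i r_i = 11·6·0 + 10·11·2 + 7·8·6 + 12·7·7 + 12·4·7 = 1480 ≡ 11.
  α_i^2 mod 13 = [10, 4, 12, 10, 3].
  S_2 = Σ v_i α_i^2 r_i = 11·10·0 + 10·4·2 + 7·12·6 + 12·10·7 + 12·3·7 = 1676 ≡ 12.
  S = (9, 11, 12) ≠ 0, so r is not a codeword (an error is present).
Step 3: locate the error. For a single error e at position i, S_ℓ = v_i·e·α_i^ℓ, so α_err = S_1/S_0.
  S_0^{−1} = 9^{−1} = 3 (mod 13), so α_err = 11·3 = 33 ≡ 7 = α_4. Error position i = 4.
  Consistency check: S_2/S_1 = 12·6 = 72 ≡ 7 = α_err ✓ (single-error assumption holds).
Step 4: error magnitude e = S_0/v_4 = S_0·∏_{j≠4}(α_4 − α_j) = 9·12 = 108 ≡ 4 (mod 13).
Step 5: correct position 4: c_4 = r_4 − e = 7 − 4 ≡ 3 (mod 13). Hence c = [0, 2, 6, 3, 7].
  Check: interpolating c through the α_i gives m(x) = 8 + 3·x (degree < 2) with m(α_i) = c_i for every i, so c is indeed a codeword.


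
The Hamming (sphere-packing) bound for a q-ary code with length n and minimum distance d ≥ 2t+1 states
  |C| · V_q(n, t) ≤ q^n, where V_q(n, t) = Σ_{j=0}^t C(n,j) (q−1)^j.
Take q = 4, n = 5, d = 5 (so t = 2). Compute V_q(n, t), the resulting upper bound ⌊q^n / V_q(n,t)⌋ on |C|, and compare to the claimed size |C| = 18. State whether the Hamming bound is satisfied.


V_q(n, t) = 106, q^n = 1024, Hamming bound = 9, |C| = 18 > bound (violated).

Step 1: Compute V_q(n, t) = Σ_{j=0}^2 C(n, j) (q−1)^j.
  j = 0: C(5,0)·(3)^0 = 1·1 = 1.
  j = 1: C(5,1)·(3)^1 = 5·3 = 15.
  j = 2: C(5,2)·(3)^2 = 10·9 = 90.
  V_q(n, t) = 1 + 15 + 90 = 106.
Step 2: q^n = 4^5 = 1024.
Step 3: Hamming bound ⌊q^n / V_q(n,t)⌋ = ⌊1024/106⌋ = 9.
Step 4: Compare |C| = 18 to 9: violated.
The claimed |C| lies above the Hamming bound, so no 4-ary code of length 5 with d ≥ 5 can have 18 codewords.


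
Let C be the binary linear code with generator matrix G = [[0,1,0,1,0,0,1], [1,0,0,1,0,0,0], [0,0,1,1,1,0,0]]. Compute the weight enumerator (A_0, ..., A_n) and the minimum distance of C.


Weight distribution: A_0 = 1, A_2 = 1, A_3 = 4, A_4 = 1, A_6 = 1. Minimum distance d = 2.

Enumerate all 2^3 = 8 messages m ∈ F_2^3.
For each, compute codeword c = mG in F_2^7, then tally its weight.
  m = 000 → c = 0000000, weight = 0.
  m = 100 → c = 0101001, weight = 3.
  m = 010 → c = 1001000, weight = 2.
  m = 110 → c = 1100001, weight = 3.
  m = 001 → c = 0011100, weight = 3.
  m = 101 → c = 0110101, weight = 4.
  m = 011 → c = 1010100, weight = 3.
  m = 111 → c = 1111101, weight = 6.
Tally weights:
  weight 0: 1 codewords.
  weight 2: 1 codewords.
  weight 3: 4 codewords.
  weight 4: 1 codewords.
  weight 6: 1 codewords.
Minimum distance d = smallest w > 0 with A_w > 0 = 2.
Sanity: Σ A_w = 8 = 2^3 = 8 ✓.


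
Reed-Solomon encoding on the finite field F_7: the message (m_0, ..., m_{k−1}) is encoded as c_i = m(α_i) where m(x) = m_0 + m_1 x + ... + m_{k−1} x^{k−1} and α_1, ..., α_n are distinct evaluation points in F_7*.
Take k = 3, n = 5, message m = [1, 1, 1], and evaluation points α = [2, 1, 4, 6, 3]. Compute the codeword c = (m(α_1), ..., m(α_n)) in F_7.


c = [0, 3, 0, 1, 6]

Message polynomial: m(x) = 1 + 1·x + 1·x^2 (mod 7).
For each evaluation point α_i, compute m(α_i) mod 7:
  α_1 = 2: Horner steps 1 → 3 → 0, so m(2) = 0.
  α_2 = 1: Horner steps 1 → 2 → 3, so m(1) = 3.
  α_3 = 4: Horner steps 1 → 5 → 0, so m(4) = 0.
  α_4 = 6: Horner steps 1 → 0 → 1, so m(6) = 1.
  α_5 = 3: Horner steps 1 → 4 → 6, so m(3) = 6.
Codeword c = [0, 3, 0, 1, 6] ∈ F_7^5.


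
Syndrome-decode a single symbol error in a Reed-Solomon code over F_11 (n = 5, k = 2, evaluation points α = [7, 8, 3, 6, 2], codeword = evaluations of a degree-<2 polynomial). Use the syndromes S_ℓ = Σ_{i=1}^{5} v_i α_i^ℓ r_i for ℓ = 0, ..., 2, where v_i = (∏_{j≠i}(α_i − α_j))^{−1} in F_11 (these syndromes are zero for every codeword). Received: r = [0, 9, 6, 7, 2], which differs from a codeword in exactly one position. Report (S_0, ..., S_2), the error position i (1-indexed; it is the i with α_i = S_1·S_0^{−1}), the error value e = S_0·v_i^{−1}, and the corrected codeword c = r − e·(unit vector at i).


S = (1, 8, 9), error at position 2, error magnitude e = 5, c = [0, 4, 6, 7, 2].

Step 1: column multipliers v_i = (∏_{j≠i}(α_i − α_j))^{−1} mod 11.
  i = 1 (α = 7): (7−8)(7−3)(7−6)(7−2) = (−1)·4·1·5 = −20 ≡ 2, so v_1 = 2^{−1} = 6 (mod 11).
  i = 2 (α = 8): (8−7)(8−3)(8−6)(8−2) = 1·5·2·6 = 60 ≡ 5, so v_2 = 5^{−1} = 9 (mod 11).
  i = 3 (α = 3): (3−7)(3−8)(3−6)(3−2) = (−4)·(−5)·(−3)·1 = −60 ≡ 6, so v_3 = 6^{−1} = 2 (mod 11).
  i = 4 (α = 6): (6−7)(6−8)(6−3)(6−2) = (−1)·(−2)·3·4 = 24 ≡ 2, so v_4 = 2^{−1} = 6 (mod 11).
  i = 5 (α = 2): (2−7)(2−8)(2−3)(2−6) = (−5)·(−6)·(−1)·(−4) = 120 ≡ 10, so v_5 = 10^{−1} = 10 (mod 11).
  v = [6, 9, 2, 6, 10].
Step 2: syndromes of r = [0, 9, 6, 7, 2] (all sums mod 11).
  S_0 = Σ v_i r_i = 6·0 + 9·9 + 2·6 + 6·7 + 10·2 = 155 ≡ 1.
  S_1 = Σ v_i α_i r_i = 6·7·0 + 9·8·9 + 2·3·6 + 6·6·7 + 10·2·2 = 976 ≡ 8.
  α_i^2 mod 11 = [5, 9, 9, 3, 4].
  S_2 = Σ v_i α_i^2 r_i = 6·5·0 + 9·9·9 + 2·9·6 + 6·3·7 + 10·4·2 = 1043 ≡ 9.
  S = (1, 8, 9) ≠ 0, so r is not a codeword (an error is present).
Step 3: locate the error. For a single error e at position i, S_ℓ = v_i·e·α_i^ℓ, so α_err = S_1/S_0.
  S_0^{−1} = 1^{−1} = 1 (mod 11), so α_err = 8·1 = 8 ≡ 8 = α_2. Error position i = 2.
  Consistency check: S_2/S_1 = 9·7 = 63 ≡ 8 = α_err ✓ (single-error assumption holds).
Step 4: error magnitude e = S_0/v_2 = S_0·∏_{j≠2}(α_2 − α_j) = 1·5 = 5 ≡ 5 (mod 11).
Step 5: correct position 2: c_2 = r_2 − e = 9 − 5 ≡ 4 (mod 11). Hence c = [0, 4, 6, 7, 2].
  Check: interpolating c through the α_i gives m(x) = 5 + 4·x (degree < 2) with m(α_i) = c_i for every i, so c is indeed a codeword.


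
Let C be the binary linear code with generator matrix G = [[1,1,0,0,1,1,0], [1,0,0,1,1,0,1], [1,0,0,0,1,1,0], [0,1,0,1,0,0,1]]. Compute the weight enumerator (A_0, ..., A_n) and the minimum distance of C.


Weight distribution: A_0 = 1, A_1 = 2, A_2 = 3, A_3 = 4, A_4 = 3, A_5 = 2, A_6 = 1. Minimum distance d = 1.

Enumerate all 2^4 = 16 messages m ∈ F_2^4.
For each, compute codeword c = mG in F_2^7, then tally its weight.
  m = 0000 → c = 0000000, weight = 0.
  m = 1000 → c = 1100110, weight = 4.
  m = 0100 → c = 1001101, weight = 4.
  m = 1100 → c = 0101011, weight = 4.
  m = 0010 → c = 1000110, weight = 3.
  m = 1010 → c = 0100000, weight = 1.
  m = 0110 → c = 0001011, weight = 3.
  m = 1110 → c = 1101101, weight = 5.
  m = 0001 → c = 0101001, weight = 3.
  m = 1001 → c = 1001111, weight = 5.
  m = 0101 → c = 1100100, weight = 3.
  m = 1101 → c = 0000010, weight = 1.
  m = 0011 → c = 1101111, weight = 6.
  m = 1011 → c = 0001001, weight = 2.
  m = 0111 → c = 0100010, weight = 2.
  m = 1111 → c = 1000100, weight = 2.
Tally weights:
  weight 0: 1 codewords.
  weight 1: 2 codewords.
  weight 2: 3 codewords.
  weight 3: 4 codewords.
  weight 4: 3 codewords.
  weight 5: 2 codewords.
  weight 6: 1 codewords.
Minimum distance d = smallest w > 0 with A_w > 0 = 1.
Sanity: Σ A_w = 16 = 2^4 = 16 ✓.


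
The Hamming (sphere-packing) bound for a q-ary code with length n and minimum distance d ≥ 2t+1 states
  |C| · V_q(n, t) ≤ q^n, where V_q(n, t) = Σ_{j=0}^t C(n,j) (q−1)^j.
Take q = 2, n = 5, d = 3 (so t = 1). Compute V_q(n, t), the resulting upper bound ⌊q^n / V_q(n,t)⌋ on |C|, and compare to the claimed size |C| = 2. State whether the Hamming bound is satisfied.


V_q(n, t) = 6, q^n = 32, Hamming bound = 5, |C| = 2 ≤ bound (satisfied).

Step 1: Compute V_q(n, t) = Σ_{j=0}^1 C(n, j) (q−1)^j.
  j = 0: C(5,0)·(1)^0 = 1·1 = 1.
  j = 1: C(5,1)·(1)^1 = 5·1 = 5.
  V_q(n, t) = 1 + 5 = 6.
Step 2: q^n = 2^5 = 32.
Step 3: Hamming bound ⌊q^n / V_q(n,t)⌋ = ⌊32/6⌋ = 5.
Step 4: Compare |C| = 2 to 5: satisfied.
The claimed |C| lies below the Hamming bound.


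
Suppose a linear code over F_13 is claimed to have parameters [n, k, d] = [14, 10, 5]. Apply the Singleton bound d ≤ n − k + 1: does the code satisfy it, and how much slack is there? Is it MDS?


Singleton RHS = n − k + 1 = 5, slack = 0, bound satisfied, MDS.

Singleton bound: d ≤ n − k + 1.
Here n = 14, k = 10, so n − k + 1 = 5.
Given d = 5, check d ≤ 5: YES.
Slack = (n − k + 1) − d = 0.
The code is MDS (slack = 0).
Description: the claimed parameters are [14, 10, 5]_13; such a code would be MDS (meets Singleton bound).


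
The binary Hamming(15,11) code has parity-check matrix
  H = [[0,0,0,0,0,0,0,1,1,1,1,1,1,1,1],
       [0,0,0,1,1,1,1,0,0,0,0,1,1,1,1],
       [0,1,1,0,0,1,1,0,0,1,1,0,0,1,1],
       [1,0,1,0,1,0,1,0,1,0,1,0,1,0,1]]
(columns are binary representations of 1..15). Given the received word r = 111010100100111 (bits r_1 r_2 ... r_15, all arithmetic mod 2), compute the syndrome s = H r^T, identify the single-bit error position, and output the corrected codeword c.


s = (0, 1, 0, 0)^T, error position = 4, corrected codeword c = 111110100100111

Compute s = H r^T mod 2 one row at a time:
  s_1 = 0 + 0 + 1 + 0 + 0 + 1 + 1 + 1 = 4 ≡ 0 (mod 2).
  s_2 = 0 + 1 + 0 + 1 + 0 + 1 + 1 + 1 = 5 ≡ 1 (mod 2).
  s_3 = 1 + 1 + 0 + 1 + 1 + 0 + 1 + 1 = 6 ≡ 0 (mod 2).
  s_4 = 1 + 1 + 1 + 1 + 0 + 0 + 1 + 1 = 6 ≡ 0 (mod 2).
s = (0, 1, 0, 0)^T — this equals column 4 of H (binary 0100), so error is at position 4.
Correct: flip bit 4 of r = 111010100100111 to get c = 111110100100111.


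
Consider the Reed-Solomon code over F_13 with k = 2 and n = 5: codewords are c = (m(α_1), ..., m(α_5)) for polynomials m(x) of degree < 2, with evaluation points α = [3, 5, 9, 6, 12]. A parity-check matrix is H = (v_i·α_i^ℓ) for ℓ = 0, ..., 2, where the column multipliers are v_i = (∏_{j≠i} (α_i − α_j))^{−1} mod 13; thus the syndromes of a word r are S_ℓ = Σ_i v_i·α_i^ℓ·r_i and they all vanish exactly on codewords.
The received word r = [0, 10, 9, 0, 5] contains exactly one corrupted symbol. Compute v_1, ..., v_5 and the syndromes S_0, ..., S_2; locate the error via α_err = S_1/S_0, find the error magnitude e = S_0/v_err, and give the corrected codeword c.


S = (4, 12, 10), error at position 1, error magnitude e = 9, c = [4, 10, 9, 0, 5].

Step 1: column multipliers v_i = (∏_{j≠i}(α_i − α_j))^{−1} mod 13.
  i = 1 (α = 3): (3−5)(3−9)(3−6)(3−12) = (−2)·(−6)·(−3)·(−9) = 324 ≡ 12, so v_1 = 12^{−1} = 12 (mod 13).
  i = 2 (α = 5): (5−3)(5−9)(5−6)(5−12) = 2·(−4)·(−1)·(−7) = −56 ≡ 9, so v_2 = 9^{−1} = 3 (mod 13).
  i = 3 (α = 9): (9−3)(9−5)(9−6)(9−12) = 6·4·3·(−3) = −216 ≡ 5, so v_3 = 5^{−1} = 8 (mod 13).
  i = 4 (α = 6): (6−3)(6−5)(6−9)(6−12) = 3·1·(−3)·(−6) = 54 ≡ 2, so v_4 = 2^{−1} = 7 (mod 13).
  i = 5 (α = 12): (12−3)(12−5)(12−9)(12−6) = 9·7·3·6 = 1134 ≡ 3, so v_5 = 3^{−1} = 9 (mod 13).
  v = [12, 3, 8, 7, 9].
Step 2: syndromes of r = [0, 10, 9, 0, 5] (all sums mod 13).
  S_0 = Σ v_i r_i = 12·0 + 3·10 + 8·9 + 7·0 + 9·5 = 147 ≡ 4.
  S_1 = Σ v_i α_i r_i = 12·3·0 + 3·5·10 + 8·9·9 + 7·6·0 + 9·12·5 = 1338 ≡ 12.
  α_i^2 mod 13 = [9, 12, 3, 10, 1].
  S_2 = Σ v_i α_i^2 r_i = 12·9·0 + 3·12·10 + 8·3·9 + 7·10·0 + 9·1·5 = 621 ≡ 10.
  S = (4, 12, 10) ≠ 0, so r is not a codeword (an error is present).
Step 3: locate the error. For a single error e at position i, S_ℓ = v_i·e·α_i^ℓ, so α_err = S_1/S_0.
  S_0^{−1} = 4^{−1} = 10 (mod 13), so α_err = 12·10 = 120 ≡ 3 = α_1. Error position i = 1.
  Consistency check: S_2/S_1 = 10·12 = 120 ≡ 3 = α_err ✓ (single-error assumption holds).
Step 4: error magnitude e = S_0/v_1 = S_0·∏_{j≠1}(α_1 − α_j) = 4·12 = 48 ≡ 9 (mod 13).
Step 5: correct position 1: c_1 = r_1 − e = 0 − 9 ≡ 4 (mod 13). Hence c = [4, 10, 9, 0, 5].
  Check: interpolating c through the α_i gives m(x) = 8 + 3·x (degree < 2) with m(α_i) = c_i for every i, so c is indeed a codeword.


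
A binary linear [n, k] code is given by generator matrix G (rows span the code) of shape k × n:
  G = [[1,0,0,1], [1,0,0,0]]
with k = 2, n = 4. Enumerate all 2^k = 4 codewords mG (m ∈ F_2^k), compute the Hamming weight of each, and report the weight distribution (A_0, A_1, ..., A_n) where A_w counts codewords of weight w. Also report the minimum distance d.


Weight distribution: A_0 = 1, A_1 = 2, A_2 = 1. Minimum distance d = 1.

Enumerate all 2^2 = 4 messages m ∈ F_2^2.
For each, compute codeword c = mG in F_2^4, then tally its weight.
  m = 00 → c = 0000, weight = 0.
  m = 10 → c = 1001, weight = 2.
  m = 01 → c = 1000, weight = 1.
  m = 11 → c = 0001, weight = 1.
Tally weights:
  weight 0: 1 codewords.
  weight 1: 2 codewords.
  weight 2: 1 codewords.
Minimum distance d = smallest w > 0 with A_w > 0 = 1.
Sanity: Σ A_w = 4 = 2^2 = 4 ✓.


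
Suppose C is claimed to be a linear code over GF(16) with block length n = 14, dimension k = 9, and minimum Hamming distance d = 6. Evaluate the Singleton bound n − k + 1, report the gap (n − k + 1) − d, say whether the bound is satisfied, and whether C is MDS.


Singleton RHS = n − k + 1 = 6, slack = 0, bound satisfied, MDS.

Singleton bound: d ≤ n − k + 1.
Here n = 14, k = 9, so n − k + 1 = 6.
Given d = 6, check d ≤ 6: YES.
Slack = (n − k + 1) − d = 0.
The code is MDS (slack = 0).
Description: the claimed parameters are [14, 9, 6]_16; such a code would be MDS (meets Singleton bound).


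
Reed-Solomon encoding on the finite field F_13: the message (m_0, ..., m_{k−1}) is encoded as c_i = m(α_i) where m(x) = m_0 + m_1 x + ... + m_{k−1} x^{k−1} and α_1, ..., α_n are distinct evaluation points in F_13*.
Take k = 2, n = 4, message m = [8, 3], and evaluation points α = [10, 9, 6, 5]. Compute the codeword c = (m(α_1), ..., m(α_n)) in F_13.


c = [12, 9, 0, 10]

Message polynomial: m(x) = 8 + 3·x (mod 13).
For each evaluation point α_i, compute m(α_i) mod 13:
  α_1 = 10: Horner steps 3 → 12, so m(10) = 12.
  α_2 = 9: Horner steps 3 → 9, so m(9) = 9.
  α_3 = 6: Horner steps 3 → 0, so m(6) = 0.
  α_4 = 5: Horner steps 3 → 10, so m(5) = 10.
Codeword c = [12, 9, 0, 10] ∈ F_13^4.


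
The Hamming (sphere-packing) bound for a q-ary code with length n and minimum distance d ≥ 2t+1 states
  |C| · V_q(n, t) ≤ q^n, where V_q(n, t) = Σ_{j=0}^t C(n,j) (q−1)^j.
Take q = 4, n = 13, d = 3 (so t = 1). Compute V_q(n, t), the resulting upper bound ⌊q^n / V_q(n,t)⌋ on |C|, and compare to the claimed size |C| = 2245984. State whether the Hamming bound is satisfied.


V_q(n, t) = 40, q^n = 67108864, Hamming bound = 1677721, |C| = 2245984 > bound (violated).

Step 1: Compute V_q(n, t) = Σ_{j=0}^1 C(n, j) (q−1)^j.
  j = 0: C(13,0)·(3)^0 = 1·1 = 1.
  j = 1: C(13,1)·(3)^1 = 13·3 = 39.
  V_q(n, t) = 1 + 39 = 40.
Step 2: q^n = 4^13 = 67108864.
Step 3: Hamming bound ⌊q^n / V_q(n,t)⌋ = ⌊67108864/40⌋ = 1677721.
Step 4: Compare |C| = 2245984 to 1677721: violated.
The claimed |C| lies above the Hamming bound, so no 4-ary code of length 13 with d ≥ 3 can have 2245984 codewords.


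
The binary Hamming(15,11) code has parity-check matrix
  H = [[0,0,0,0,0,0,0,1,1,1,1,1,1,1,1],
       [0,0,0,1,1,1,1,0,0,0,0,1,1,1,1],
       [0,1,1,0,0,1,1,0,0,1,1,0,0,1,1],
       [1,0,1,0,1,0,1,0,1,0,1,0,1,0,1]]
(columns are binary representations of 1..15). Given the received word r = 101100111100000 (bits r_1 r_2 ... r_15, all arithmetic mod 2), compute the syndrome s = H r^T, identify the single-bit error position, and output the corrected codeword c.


s = (1, 0, 1, 0)^T, error position = 10, corrected codeword c = 101100111000000

Compute s = H r^T mod 2 one row at a time:
  s_1 = 1 + 1 + 1 + 0 + 0 + 0 + 0 + 0 = 3 ≡ 1 (mod 2).
  s_2 = 1 + 0 + 0 + 1 + 0 + 0 + 0 + 0 = 2 ≡ 0 (mod 2).
  s_3 = 0 + 1 + 0 + 1 + 1 + 0 + 0 + 0 = 3 ≡ 1 (mod 2).
  s_4 = 1 + 1 + 0 + 1 + 1 + 0 + 0 + 0 = 4 ≡ 0 (mod 2).
s = (1, 0, 1, 0)^T — this equals column 10 of H (binary 1010), so error is at position 10.
Correct: flip bit 10 of r = 101100111100000 to get c = 101100111000000.


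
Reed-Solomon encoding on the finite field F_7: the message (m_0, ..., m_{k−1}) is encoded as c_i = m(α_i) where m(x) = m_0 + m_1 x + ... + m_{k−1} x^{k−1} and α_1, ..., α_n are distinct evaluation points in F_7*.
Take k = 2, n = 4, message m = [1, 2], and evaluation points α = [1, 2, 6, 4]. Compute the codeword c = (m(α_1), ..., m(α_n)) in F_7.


c = [3, 5, 6, 2]

Message polynomial: m(x) = 1 + 2·x (mod 7).
For each evaluation point α_i, compute m(α_i) mod 7:
  α_1 = 1: Horner steps 2 → 3, so m(1) = 3.
  α_2 = 2: Horner steps 2 → 5, so m(2) = 5.
  α_3 = 6: Horner steps 2 → 6, so m(6) = 6.
  α_4 = 4: Horner steps 2 → 2, so m(4) = 2.
Codeword c = [3, 5, 6, 2] ∈ F_7^4.


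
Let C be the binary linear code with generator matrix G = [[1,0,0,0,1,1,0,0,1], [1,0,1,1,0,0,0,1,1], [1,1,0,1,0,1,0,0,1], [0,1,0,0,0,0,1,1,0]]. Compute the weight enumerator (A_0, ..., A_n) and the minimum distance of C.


Weight distribution: A_0 = 1, A_3 = 3, A_4 = 3, A_5 = 4, A_6 = 4, A_7 = 1. Minimum distance d = 3.

Enumerate all 2^4 = 16 messages m ∈ F_2^4.
For each, compute codeword c = mG in F_2^9, then tally its weight.
  m = 0000 → c = 000000000, weight = 0.
  m = 1000 → c = 100011001, weight = 4.
  m = 0100 → c = 101100011, weight = 5.
  m = 1100 → c = 001111010, weight = 5.
  m = 0010 → c = 110101001, weight = 5.
  m = 1010 → c = 010110000, weight = 3.
  m = 0110 → c = 011001010, weight = 4.
  m = 1110 → c = 111010011, weight = 6.
  m = 0001 → c = 010000110, weight = 3.
  m = 1001 → c = 110011111, weight = 7.
  m = 0101 → c = 111100101, weight = 6.
  m = 1101 → c = 011111100, weight = 6.
  m = 0011 → c = 100101111, weight = 6.
  m = 1011 → c = 000110110, weight = 4.
  m = 0111 → c = 001001100, weight = 3.
  m = 1111 → c = 101010101, weight = 5.
Tally weights:
  weight 0: 1 codewords.
  weight 3: 3 codewords.
  weight 4: 3 codewords.
  weight 5: 4 codewords.
  weight 6: 4 codewords.
  weight 7: 1 codewords.
Minimum distance d = smallest w > 0 with A_w > 0 = 3.
Sanity: Σ A_w = 16 = 2^4 = 16 ✓.
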